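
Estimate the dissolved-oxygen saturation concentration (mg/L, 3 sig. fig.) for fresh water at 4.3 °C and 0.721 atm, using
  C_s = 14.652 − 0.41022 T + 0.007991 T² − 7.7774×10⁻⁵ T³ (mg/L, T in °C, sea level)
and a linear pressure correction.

C_s ≈ 9.39 mg/L

At sea level: C_s = 14.652 − 0.41022×4.3 + 0.007991×4.3² − 7.7774×10⁻⁵×4.3³ = 13.03 mg/L.
Pressure correction: C_s' = 13.03 × 0.721 = 9.394 mg/L.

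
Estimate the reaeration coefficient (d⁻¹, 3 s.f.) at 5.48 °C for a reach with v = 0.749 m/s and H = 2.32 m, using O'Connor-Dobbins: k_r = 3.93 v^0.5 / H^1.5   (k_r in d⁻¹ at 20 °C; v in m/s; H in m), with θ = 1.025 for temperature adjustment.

k_r ≈ 0.672 d⁻¹

k_r(20) = 3.93 × 0.749^0.5 / 2.32^1.5 = 3.93 × 0.8654 / 3.534 = 0.9625 d⁻¹.
k_r(5.48) = 0.9625 × 1.025^(5.48−20) = 0.9625 × 0.6987 = 0.6725 d⁻¹.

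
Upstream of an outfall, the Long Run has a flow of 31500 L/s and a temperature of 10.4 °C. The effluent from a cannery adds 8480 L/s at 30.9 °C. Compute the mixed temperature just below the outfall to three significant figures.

14.7 °C

Flow-weighted mixing: C = (Q_r C_r + Q_w C_w)/(Q_r + Q_w)
= (31500×10.4 + 8480×30.9)/(31500 + 8480) = 589600/39980 = 14.75 °C.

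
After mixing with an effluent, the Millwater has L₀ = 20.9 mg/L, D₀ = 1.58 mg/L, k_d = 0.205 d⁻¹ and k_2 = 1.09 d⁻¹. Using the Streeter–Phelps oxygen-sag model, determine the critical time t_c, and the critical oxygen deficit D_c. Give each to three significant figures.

At the critical point dD/dt = 0, so k_d L₀ e^(−k_d t) = k_2 D. Substituting D(t) from the Streeter–Phelps equation and solving for t gives
t_c = ln[(k_2/k_d)(1 − D₀(k_2−k_d)/(k_d L₀))] / (k_2−k_d).
Here k_2−k_d = 0.8850 d⁻¹ and 1 − D₀(k_2−k_d)/(k_d L₀) = 1 − 1.58×0.8850/(0.205×20.9) = 0.6736, so
t_c = ln(5.317 × 0.6736) / 0.8850 = 1.276 / 0.8850 = 1.442 d.
D_c = (k_d/k_2) L₀ e^(−k_d t_c) = (0.205/1.09) × 20.9 × e^(−0.205×1.442) = 0.1881 × 20.9 × 0.7441 = 2.925 mg/L.

t_c ≈ 1.44 d; D_c ≈ 2.92 mg/L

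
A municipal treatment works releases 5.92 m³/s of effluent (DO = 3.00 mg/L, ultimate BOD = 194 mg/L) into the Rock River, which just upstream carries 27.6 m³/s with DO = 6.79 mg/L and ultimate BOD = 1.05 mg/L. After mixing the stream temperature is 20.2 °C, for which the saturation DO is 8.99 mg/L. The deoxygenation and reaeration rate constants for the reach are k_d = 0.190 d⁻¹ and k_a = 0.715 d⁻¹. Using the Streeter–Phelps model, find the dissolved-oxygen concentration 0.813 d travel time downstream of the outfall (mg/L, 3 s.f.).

DO ≈ 3.60 mg/L

Mixed DO = (27.6×6.79 + 5.92×3.00)/(27.6+5.92) = 205.2/33.52 = 6.121 mg/L.
Mixed L₀ = (27.6×1.05 + 5.92×194)/(33.52) = 1177/33.52 = 35.13 mg/L.
Initial deficit D₀ = C_s − DO₀ = 8.99 − 6.121 = 2.869 mg/L.
D(0.813) = [0.190×35.13/(0.715−0.190)](e^(−0.190×0.813) − e^(−0.715×0.813)) + 2.869 e^(−0.715×0.813)
= 12.71 × (0.8569 − 0.5592) + 2.869 × 0.5592 = 5.389 mg/L.
DO = 8.99 − 5.389 = 3.601 mg/L.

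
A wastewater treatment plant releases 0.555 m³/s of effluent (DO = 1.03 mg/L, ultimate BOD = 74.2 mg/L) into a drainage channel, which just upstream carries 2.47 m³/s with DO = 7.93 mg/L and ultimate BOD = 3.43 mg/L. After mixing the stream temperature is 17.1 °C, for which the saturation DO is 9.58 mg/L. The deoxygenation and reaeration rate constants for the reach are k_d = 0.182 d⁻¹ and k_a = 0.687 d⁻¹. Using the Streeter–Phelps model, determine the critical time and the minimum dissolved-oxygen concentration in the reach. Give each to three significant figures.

t_c ≈ 1.29 d; minimum DO ≈ 6.14 mg/L

Mixed DO = (2.47×7.93 + 0.555×1.03)/(2.47+0.555) = 20.16/3.025 = 6.664 mg/L.
Mixed L₀ = (2.47×3.43 + 0.555×74.2)/(3.025) = 49.65/3.025 = 16.41 mg/L.
Initial deficit D₀ = C_s − DO₀ = 9.58 − 6.664 = 2.916 mg/L.
t_c = (1/0.5050) ln[(0.687/0.182)(1 − 2.916×0.5050/(0.182×16.41))] = 1.980 × ln(1.914) = 1.286 d.
D_c = (0.182/0.687) × 16.41 × e^(−0.182×1.286) = 0.2649 × 16.41 × 0.7914 = 3.441 mg/L.
Minimum DO = 9.58 − 3.441 = 6.139 mg/L.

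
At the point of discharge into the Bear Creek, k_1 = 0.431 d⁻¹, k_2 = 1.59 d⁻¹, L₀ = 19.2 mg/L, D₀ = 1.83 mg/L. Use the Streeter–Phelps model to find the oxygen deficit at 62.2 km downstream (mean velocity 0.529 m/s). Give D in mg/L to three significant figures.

D ≈ 3.36 mg/L

Travel time t = x/v = 62.2 km / (0.529 m/s) = 62200 m / 0.529 m/s = 117600 s = 1.361 d.
k_1 L₀/(k_2−k_1) = 0.431×19.2/(1.59−0.431) = 8.275/1.159 = 7.140 mg/L.
e^(−k_1 t) = e^(−0.431×1.361) = 0.5562; e^(−k_2 t) = e^(−1.59×1.361) = 0.1149.
D = 7.140 × (0.5562 − 0.1149) + 1.83 × 0.1149 = 3.151 + 0.2102 = 3.362 mg/L.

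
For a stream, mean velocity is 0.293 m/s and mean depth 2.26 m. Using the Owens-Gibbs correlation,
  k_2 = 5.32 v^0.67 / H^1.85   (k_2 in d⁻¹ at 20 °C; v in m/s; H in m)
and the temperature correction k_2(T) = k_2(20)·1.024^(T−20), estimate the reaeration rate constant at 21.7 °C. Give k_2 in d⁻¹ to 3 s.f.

k_2(20) = 5.32 × 0.293^0.67 / 2.26^1.85 = 5.32 × 0.4393 / 4.520 = 0.5171 d⁻¹.
k_2(21.7) = 0.5171 × 1.024^(21.7−20) = 0.5171 × 1.041 = 0.5384 d⁻¹.

k_2 ≈ 0.538 d⁻¹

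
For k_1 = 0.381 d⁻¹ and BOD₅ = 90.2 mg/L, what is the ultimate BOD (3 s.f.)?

BOD₅ = L₀(1 − e^(−5k_1)) ⇒ L₀ = BOD₅ / (1 − e^(−5×0.381))
= 90.2 / (1 − 0.1488) = 90.2 / 0.8512 = 106.0 mg/L.

L₀ ≈ 106 mg/L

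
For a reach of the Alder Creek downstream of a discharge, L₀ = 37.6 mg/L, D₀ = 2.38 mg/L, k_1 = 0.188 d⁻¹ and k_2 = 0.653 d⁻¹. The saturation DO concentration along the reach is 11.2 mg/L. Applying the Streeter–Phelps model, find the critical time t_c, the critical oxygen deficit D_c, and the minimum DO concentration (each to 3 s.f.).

t_c ≈ 2.31 d; D_c ≈ 7.01 mg/L; min DO ≈ 4.19 mg/L

At the critical point dD/dt = 0, so k_1 L₀ e^(−k_1 t) = k_2 D. Substituting D(t) from the Streeter–Phelps equation and solving for t gives
t_c = ln[(k_2/k_1)(1 − D₀(k_2−k_1)/(k_1 L₀))] / (k_2−k_1).
Here k_2−k_1 = 0.4650 d⁻¹ and 1 − D₀(k_2−k_1)/(k_1 L₀) = 1 − 2.38×0.4650/(0.188×37.6) = 0.8434, so
t_c = ln(3.473 × 0.8434) / 0.4650 = 1.075 / 0.4650 = 2.312 d.
L(t_c) = L₀ e^(−k_1 t_c) = 37.6 × 0.6475 = 24.35 mg/L, and at the critical point k_2 D_c = k_1 L, so D_c = (0.188/0.653) × 24.35 = 7.010 mg/L.
Minimum DO = C_s − D_c = 11.2 − 7.010 = 4.190 mg/L.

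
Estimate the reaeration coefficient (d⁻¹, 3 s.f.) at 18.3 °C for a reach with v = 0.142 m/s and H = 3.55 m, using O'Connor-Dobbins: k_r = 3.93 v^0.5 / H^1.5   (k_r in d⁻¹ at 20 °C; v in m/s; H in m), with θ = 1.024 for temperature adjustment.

k_r(20) = 3.93 × 0.142^0.5 / 3.55^1.5 = 3.93 × 0.3768 / 6.689 = 0.2214 d⁻¹.
k_r(18.3) = 0.2214 × 1.024^(18.3−20) = 0.2214 × 0.9605 = 0.2127 d⁻¹.

k_r ≈ 0.213 d⁻¹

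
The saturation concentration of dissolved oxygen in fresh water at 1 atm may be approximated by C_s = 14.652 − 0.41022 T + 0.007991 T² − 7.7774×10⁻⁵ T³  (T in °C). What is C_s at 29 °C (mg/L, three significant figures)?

C_s = 14.652 − 0.41022×29 + 0.007991×29² − 7.7774×10⁻⁵×29³ = 7.579 mg/L.

C_s ≈ 7.58 mg/L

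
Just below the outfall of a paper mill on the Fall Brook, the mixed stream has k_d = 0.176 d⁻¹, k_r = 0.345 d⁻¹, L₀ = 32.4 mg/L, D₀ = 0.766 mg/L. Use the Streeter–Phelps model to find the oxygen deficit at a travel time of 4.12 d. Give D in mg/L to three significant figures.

D ≈ 8.38 mg/L

k_d L₀/(k_r−k_d) = 0.176×32.4/(0.345−0.176) = 5.702/0.1690 = 33.74 mg/L.
e^(−k_d t) = e^(−0.176×4.120) = 0.4843; e^(−k_r t) = e^(−0.345×4.120) = 0.2414.
D = 33.74 × (0.4843 − 0.2414) + 0.766 × 0.2414 = 8.196 + 0.1849 = 8.381 mg/L.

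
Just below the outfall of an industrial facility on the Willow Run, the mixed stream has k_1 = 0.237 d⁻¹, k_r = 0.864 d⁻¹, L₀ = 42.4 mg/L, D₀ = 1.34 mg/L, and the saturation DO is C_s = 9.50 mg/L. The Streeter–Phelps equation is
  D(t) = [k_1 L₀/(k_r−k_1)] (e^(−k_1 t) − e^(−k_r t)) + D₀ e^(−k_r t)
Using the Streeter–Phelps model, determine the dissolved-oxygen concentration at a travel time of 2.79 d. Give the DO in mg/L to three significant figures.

DO ≈ 2.55 mg/L

k_1 L₀/(k_r−k_1) = 0.237×42.4/(0.864−0.237) = 10.05/0.6270 = 16.03 mg/L.
e^(−k_1 t) = e^(−0.237×2.790) = 0.5162; e^(−k_r t) = e^(−0.864×2.790) = 0.08977.
D = 16.03 × (0.5162 − 0.08977) + 1.34 × 0.08977 = 6.835 + 0.1203 = 6.955 mg/L.
DO = C_s − D = 9.50 − 6.955 = 2.545 mg/L.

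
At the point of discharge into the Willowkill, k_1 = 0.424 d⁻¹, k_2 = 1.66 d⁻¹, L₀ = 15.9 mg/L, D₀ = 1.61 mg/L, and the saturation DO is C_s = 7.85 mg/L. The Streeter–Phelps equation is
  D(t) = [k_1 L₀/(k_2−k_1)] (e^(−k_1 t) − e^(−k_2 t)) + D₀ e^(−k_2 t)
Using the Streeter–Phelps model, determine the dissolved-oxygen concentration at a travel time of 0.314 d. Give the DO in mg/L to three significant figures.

DO ≈ 5.36 mg/L

k_1 L₀/(k_2−k_1) = 0.424×15.9/(1.66−0.424) = 6.742/1.236 = 5.454 mg/L.
e^(−k_1 t) = e^(−0.424×0.3140) = 0.8753; e^(−k_2 t) = e^(−1.66×0.3140) = 0.5938.
D = 5.454 × (0.8753 − 0.5938) + 1.61 × 0.5938 = 1.536 + 0.9560 = 2.492 mg/L.
DO = C_s − D = 7.85 − 2.492 = 5.358 mg/L.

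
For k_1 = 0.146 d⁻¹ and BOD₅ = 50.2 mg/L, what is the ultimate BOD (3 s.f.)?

L₀ ≈ 96.9 mg/L

BOD₅ = L₀(1 − e^(−5k_1)) ⇒ L₀ = BOD₅ / (1 − e^(−5×0.146))
= 50.2 / (1 − 0.4819) = 50.2 / 0.5181 = 96.89 mg/L.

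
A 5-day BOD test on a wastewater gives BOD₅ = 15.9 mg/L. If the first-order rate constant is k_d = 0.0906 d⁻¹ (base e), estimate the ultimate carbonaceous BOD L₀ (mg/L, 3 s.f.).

L₀ ≈ 43.6 mg/L

BOD₅ = L₀(1 − e^(−5k_d)) ⇒ L₀ = BOD₅ / (1 − e^(−5×0.0906))
= 15.9 / (1 − 0.6357) = 15.9 / 0.3643 = 43.65 mg/L.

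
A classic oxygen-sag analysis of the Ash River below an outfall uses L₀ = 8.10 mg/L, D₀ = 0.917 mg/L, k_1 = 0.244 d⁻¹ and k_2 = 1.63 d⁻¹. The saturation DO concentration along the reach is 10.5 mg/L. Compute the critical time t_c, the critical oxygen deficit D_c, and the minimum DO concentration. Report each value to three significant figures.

At the critical point dD/dt = 0, so k_1 L₀ e^(−k_1 t) = k_2 D. Substituting D(t) from the Streeter–Phelps equation and solving for t gives
t_c = ln[(k_2/k_1)(1 − D₀(k_2−k_1)/(k_1 L₀))] / (k_2−k_1).
Here k_2−k_1 = 1.386 d⁻¹ and 1 − D₀(k_2−k_1)/(k_1 L₀) = 1 − 0.917×1.386/(0.244×8.10) = 0.3569, so
t_c = ln(6.680 × 0.3569) / 1.386 = 0.8690 / 1.386 = 0.6270 d.
D_c = (k_1/k_2) L₀ e^(−k_1 t_c) = (0.244/1.63) × 8.10 × e^(−0.244×0.6270) = 0.1497 × 8.10 × 0.8582 = 1.041 mg/L.
Minimum DO = C_s − D_c = 10.5 − 1.041 = 9.459 mg/L.

t_c ≈ 0.627 d; D_c ≈ 1.04 mg/L; min DO ≈ 9.46 mg/L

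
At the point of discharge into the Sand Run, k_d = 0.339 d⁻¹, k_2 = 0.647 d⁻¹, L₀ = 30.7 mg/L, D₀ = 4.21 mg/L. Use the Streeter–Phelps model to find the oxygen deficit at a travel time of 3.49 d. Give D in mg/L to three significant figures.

D ≈ 7.26 mg/L

k_d L₀/(k_2−k_d) = 0.339×30.7/(0.647−0.339) = 10.41/0.3080 = 33.79 mg/L.
e^(−k_d t) = e^(−0.339×3.490) = 0.3063; e^(−k_2 t) = e^(−0.647×3.490) = 0.1046.
D = 33.79 × (0.3063 − 0.1046) + 4.21 × 0.1046 = 6.818 + 0.4402 = 7.258 mg/L.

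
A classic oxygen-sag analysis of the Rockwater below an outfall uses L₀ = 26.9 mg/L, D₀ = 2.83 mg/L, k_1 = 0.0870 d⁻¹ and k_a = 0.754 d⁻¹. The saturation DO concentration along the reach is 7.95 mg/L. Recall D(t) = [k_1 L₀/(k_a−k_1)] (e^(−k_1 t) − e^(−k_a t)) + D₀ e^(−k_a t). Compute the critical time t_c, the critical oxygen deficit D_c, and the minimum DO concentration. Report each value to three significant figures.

t_c ≈ 0.775 d; D_c ≈ 2.90 mg/L; min DO ≈ 5.05 mg/L

t_c = [1/(k_a−k_1)] ln[(k_a/k_1)(1 − D₀(k_a−k_1)/(k_1 L₀))]
= [1/(0.754−0.0870)] ln[(0.754/0.0870)(1 − 2.83×0.6670/(0.0870×26.9))]
= (1/0.6670) ln[8.667 × 0.1934] = 1.499 × ln(1.676) = 1.499 × 0.5167 = 0.7746 d.
L(t_c) = L₀ e^(−k_1 t_c) = 26.9 × 0.9348 = 25.15 mg/L, and at the critical point k_a D_c = k_1 L, so D_c = (0.0870/0.754) × 25.15 = 2.902 mg/L.
Minimum DO = C_s − D_c = 7.95 − 2.902 = 5.048 mg/L.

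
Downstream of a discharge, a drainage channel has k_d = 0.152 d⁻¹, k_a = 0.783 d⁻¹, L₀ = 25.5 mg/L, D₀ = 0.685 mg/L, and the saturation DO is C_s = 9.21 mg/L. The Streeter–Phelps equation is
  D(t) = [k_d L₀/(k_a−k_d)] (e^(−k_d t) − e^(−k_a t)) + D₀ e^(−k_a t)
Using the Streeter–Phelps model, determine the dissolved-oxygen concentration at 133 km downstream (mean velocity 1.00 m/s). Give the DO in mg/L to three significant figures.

DO ≈ 5.98 mg/L

Travel time t = x/v = 133 km / (1.00 m/s) = 133000 m / 1.00 m/s = 133000 s = 1.539 d.
k_d L₀/(k_a−k_d) = 0.152×25.5/(0.783−0.152) = 3.876/0.6310 = 6.143 mg/L.
e^(−k_d t) = e^(−0.152×1.539) = 0.7914; e^(−k_a t) = e^(−0.783×1.539) = 0.2996.
D = 6.143 × (0.7914 − 0.2996) + 0.685 × 0.2996 = 3.021 + 0.2052 = 3.226 mg/L.
DO = C_s − D = 9.21 − 3.226 = 5.984 mg/L.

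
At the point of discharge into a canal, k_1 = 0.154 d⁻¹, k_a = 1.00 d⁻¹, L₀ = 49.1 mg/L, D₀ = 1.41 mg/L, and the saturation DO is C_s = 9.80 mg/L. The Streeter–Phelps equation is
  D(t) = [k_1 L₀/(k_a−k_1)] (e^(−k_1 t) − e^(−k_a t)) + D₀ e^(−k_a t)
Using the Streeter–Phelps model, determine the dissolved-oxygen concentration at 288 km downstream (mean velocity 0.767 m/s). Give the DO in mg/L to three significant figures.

Travel time t = x/v = 288 km / (0.767 m/s) = 288000 m / 0.767 m/s = 375500 s = 4.346 d.
k_1 L₀/(k_a−k_1) = 0.154×49.1/(1.00−0.154) = 7.561/0.8460 = 8.938 mg/L.
e^(−k_1 t) = e^(−0.154×4.346) = 0.5121; e^(−k_a t) = e^(−1.00×4.346) = 0.01296.
D = 8.938 × (0.5121 − 0.01296) + 1.41 × 0.01296 = 4.461 + 0.01827 = 4.479 mg/L.
DO = C_s − D = 9.80 − 4.479 = 5.321 mg/L.

DO ≈ 5.32 mg/L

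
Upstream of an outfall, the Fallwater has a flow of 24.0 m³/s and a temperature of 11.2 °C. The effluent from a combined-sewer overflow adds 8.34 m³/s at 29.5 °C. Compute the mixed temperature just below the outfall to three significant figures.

Flow-weighted mixing: C = (Q_r C_r + Q_w C_w)/(Q_r + Q_w)
= (24.0×11.2 + 8.34×29.5)/(24.0 + 8.34) = 514.8/32.34 = 15.92 °C.

15.9 °C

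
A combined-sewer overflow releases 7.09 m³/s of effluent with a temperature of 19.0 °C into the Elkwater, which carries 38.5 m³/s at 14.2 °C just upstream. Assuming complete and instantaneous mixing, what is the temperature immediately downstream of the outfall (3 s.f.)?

14.9 °C

Flow-weighted mixing: C = (Q_r C_r + Q_w C_w)/(Q_r + Q_w)
= (38.5×14.2 + 7.09×19.0)/(38.5 + 7.09) = 681.4/45.59 = 14.95 °C.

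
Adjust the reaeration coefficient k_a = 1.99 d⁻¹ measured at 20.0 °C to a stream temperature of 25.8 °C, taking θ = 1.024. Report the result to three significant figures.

k_a(T₂) = k_a(T₁) · θ^(T₂−T₁) = 1.99 × 1.024^(25.8−20.0)
= 1.99 × 1.024^5.80 = 1.99 × 1.147 = 2.283 d⁻¹.

k_a ≈ 2.28 d⁻¹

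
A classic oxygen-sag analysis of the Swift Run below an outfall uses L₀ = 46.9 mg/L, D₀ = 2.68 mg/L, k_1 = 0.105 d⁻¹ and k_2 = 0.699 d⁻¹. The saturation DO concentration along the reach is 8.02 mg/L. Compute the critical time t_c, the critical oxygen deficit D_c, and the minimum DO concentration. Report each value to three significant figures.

t_c ≈ 2.53 d; D_c ≈ 5.40 mg/L; min DO ≈ 2.62 mg/L

At the critical point dD/dt = 0, so k_1 L₀ e^(−k_1 t) = k_2 D. Substituting D(t) from the Streeter–Phelps equation and solving for t gives
t_c = ln[(k_2/k_1)(1 − D₀(k_2−k_1)/(k_1 L₀))] / (k_2−k_1).
Here k_2−k_1 = 0.5940 d⁻¹ and 1 − D₀(k_2−k_1)/(k_1 L₀) = 1 − 2.68×0.5940/(0.105×46.9) = 0.6767, so
t_c = ln(6.657 × 0.6767) / 0.5940 = 1.505 / 0.5940 = 2.534 d.
L(t_c) = L₀ e^(−k_1 t_c) = 46.9 × 0.7664 = 35.94 mg/L, and at the critical point k_2 D_c = k_1 L, so D_c = (0.105/0.699) × 35.94 = 5.399 mg/L.
Minimum DO = C_s − D_c = 8.02 − 5.399 = 2.621 mg/L.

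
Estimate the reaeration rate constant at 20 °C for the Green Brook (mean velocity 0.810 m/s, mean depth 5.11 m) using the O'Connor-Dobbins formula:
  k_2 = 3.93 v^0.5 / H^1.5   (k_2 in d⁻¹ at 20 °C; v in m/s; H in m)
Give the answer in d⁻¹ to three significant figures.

k_2 ≈ 0.306 d⁻¹

k_2 = 3.93 × 0.810^0.5 / 5.11^1.5 = 3.93 × 0.9000 / 11.55 = 0.3062 d⁻¹.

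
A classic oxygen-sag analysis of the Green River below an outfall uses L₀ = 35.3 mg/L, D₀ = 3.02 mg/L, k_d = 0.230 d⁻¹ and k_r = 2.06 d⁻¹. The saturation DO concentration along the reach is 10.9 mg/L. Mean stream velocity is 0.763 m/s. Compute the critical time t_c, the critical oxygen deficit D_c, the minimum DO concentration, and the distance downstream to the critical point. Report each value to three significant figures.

t_c ≈ 0.574 d; D_c ≈ 3.45 mg/L; min DO ≈ 7.45 mg/L; x_c ≈ 37.9 km

With k_r/k_d = 8.957 and 1 − D₀(k_r−k_d)/(k_d L₀) = 0.3193,
t_c = ln(8.957 × 0.3193) / (2.06 − 0.230) = ln(2.860) / 1.830 = 1.051/1.830 = 0.5742 d.
L(t_c) = L₀ e^(−k_d t_c) = 35.3 × 0.8763 = 30.93 mg/L, and at the critical point k_r D_c = k_d L, so D_c = (0.230/2.06) × 30.93 = 3.454 mg/L.
Minimum DO = C_s − D_c = 10.9 − 3.454 = 7.446 mg/L.
x_c = v t_c = 0.763 m/s × 0.5742 d × 86400 s/d = 37850 m ≈ 37.9 km.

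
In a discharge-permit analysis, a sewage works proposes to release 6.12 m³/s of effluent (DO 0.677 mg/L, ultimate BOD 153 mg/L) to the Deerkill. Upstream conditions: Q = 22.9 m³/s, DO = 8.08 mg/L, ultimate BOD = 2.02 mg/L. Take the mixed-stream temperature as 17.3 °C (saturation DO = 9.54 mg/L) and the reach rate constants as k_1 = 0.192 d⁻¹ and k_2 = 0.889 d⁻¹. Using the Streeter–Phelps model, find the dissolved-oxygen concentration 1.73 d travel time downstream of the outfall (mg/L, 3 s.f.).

DO ≈ 4.20 mg/L

Mixed DO = (22.9×8.08 + 6.12×0.677)/(22.9+6.12) = 189.2/29.02 = 6.519 mg/L.
Mixed L₀ = (22.9×2.02 + 6.12×153)/(29.02) = 982.6/29.02 = 33.86 mg/L.
Initial deficit D₀ = C_s − DO₀ = 9.54 − 6.519 = 3.021 mg/L.
D(1.73) = [0.192×33.86/(0.889−0.192)](e^(−0.192×1.73) − e^(−0.889×1.73)) + 3.021 e^(−0.889×1.73)
= 9.327 × (0.7174 − 0.2148) + 3.021 × 0.2148 = 5.336 mg/L.
DO = 9.54 − 5.336 = 4.204 mg/L.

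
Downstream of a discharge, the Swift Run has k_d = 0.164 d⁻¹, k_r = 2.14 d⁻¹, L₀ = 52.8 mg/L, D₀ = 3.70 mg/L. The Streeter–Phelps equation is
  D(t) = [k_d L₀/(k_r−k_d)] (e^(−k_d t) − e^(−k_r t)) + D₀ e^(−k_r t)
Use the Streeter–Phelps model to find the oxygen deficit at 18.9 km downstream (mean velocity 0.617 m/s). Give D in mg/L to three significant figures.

D ≈ 3.82 mg/L

Travel time t = x/v = 18.9 km / (0.617 m/s) = 18900 m / 0.617 m/s = 30630 s = 0.3545 d.
k_d L₀/(k_r−k_d) = 0.164×52.8/(2.14−0.164) = 8.659/1.976 = 4.382 mg/L.
e^(−k_d t) = e^(−0.164×0.3545) = 0.9435; e^(−k_r t) = e^(−2.14×0.3545) = 0.4683.
D = 4.382 × (0.9435 − 0.4683) + 3.70 × 0.4683 = 2.083 + 1.733 = 3.815 mg/L.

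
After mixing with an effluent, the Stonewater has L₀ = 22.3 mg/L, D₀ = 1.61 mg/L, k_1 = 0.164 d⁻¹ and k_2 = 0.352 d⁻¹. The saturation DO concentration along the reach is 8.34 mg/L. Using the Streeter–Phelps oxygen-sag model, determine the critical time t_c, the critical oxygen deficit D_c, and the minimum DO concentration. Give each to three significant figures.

t_c ≈ 3.60 d; D_c ≈ 5.75 mg/L; min DO ≈ 2.59 mg/L

With k_2/k_1 = 2.146 and 1 − D₀(k_2−k_1)/(k_1 L₀) = 0.9172,
t_c = ln(2.146 × 0.9172) / (0.352 − 0.164) = ln(1.969) / 0.1880 = 0.6774/0.1880 = 3.603 d.
L(t_c) = L₀ e^(−k_1 t_c) = 22.3 × 0.5538 = 12.35 mg/L, and at the critical point k_2 D_c = k_1 L, so D_c = (0.164/0.352) × 12.35 = 5.754 mg/L.
Minimum DO = C_s − D_c = 8.34 − 5.754 = 2.586 mg/L.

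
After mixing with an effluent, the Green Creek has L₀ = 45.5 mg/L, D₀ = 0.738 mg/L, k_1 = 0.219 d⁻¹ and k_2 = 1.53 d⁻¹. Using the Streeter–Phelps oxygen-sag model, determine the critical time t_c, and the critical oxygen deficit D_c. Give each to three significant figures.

With k_2/k_1 = 6.986 and 1 − D₀(k_2−k_1)/(k_1 L₀) = 0.9029,
t_c = ln(6.986 × 0.9029) / (1.53 − 0.219) = ln(6.308) / 1.311 = 1.842/1.311 = 1.405 d.
D_c = (k_1/k_2) L₀ e^(−k_1 t_c) = (0.219/1.53) × 45.5 × e^(−0.219×1.405) = 0.1431 × 45.5 × 0.7352 = 4.788 mg/L.

t_c ≈ 1.40 d; D_c ≈ 4.79 mg/L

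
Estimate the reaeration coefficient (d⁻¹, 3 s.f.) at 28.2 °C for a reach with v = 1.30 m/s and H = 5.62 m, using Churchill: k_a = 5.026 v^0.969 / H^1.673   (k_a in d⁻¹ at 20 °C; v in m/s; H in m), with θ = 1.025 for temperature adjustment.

k_a(20) = 5.026 × 1.30^0.969 / 5.62^1.673 = 5.026 × 1.289 / 17.96 = 0.3608 d⁻¹.
k_a(28.2) = 0.3608 × 1.025^(28.2−20) = 0.3608 × 1.224 = 0.4418 d⁻¹.

k_a ≈ 0.442 d⁻¹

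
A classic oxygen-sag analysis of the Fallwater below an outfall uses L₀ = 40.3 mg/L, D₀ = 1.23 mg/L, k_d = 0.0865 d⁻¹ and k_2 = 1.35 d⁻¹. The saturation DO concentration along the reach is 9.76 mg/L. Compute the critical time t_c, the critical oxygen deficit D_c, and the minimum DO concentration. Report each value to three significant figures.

t_c ≈ 1.71 d; D_c ≈ 2.23 mg/L; min DO ≈ 7.53 mg/L

At the critical point dD/dt = 0, so k_d L₀ e^(−k_d t) = k_2 D. Substituting D(t) from the Streeter–Phelps equation and solving for t gives
t_c = ln[(k_2/k_d)(1 − D₀(k_2−k_d)/(k_d L₀))] / (k_2−k_d).
Here k_2−k_d = 1.264 d⁻¹ and 1 − D₀(k_2−k_d)/(k_d L₀) = 1 − 1.23×1.264/(0.0865×40.3) = 0.5542, so
t_c = ln(15.61 × 0.5542) / 1.264 = 2.157 / 1.264 = 1.708 d.
L(t_c) = L₀ e^(−k_d t_c) = 40.3 × 0.8627 = 34.77 mg/L, and at the critical point k_2 D_c = k_d L, so D_c = (0.0865/1.35) × 34.77 = 2.228 mg/L.
Minimum DO = C_s − D_c = 9.76 − 2.228 = 7.532 mg/L.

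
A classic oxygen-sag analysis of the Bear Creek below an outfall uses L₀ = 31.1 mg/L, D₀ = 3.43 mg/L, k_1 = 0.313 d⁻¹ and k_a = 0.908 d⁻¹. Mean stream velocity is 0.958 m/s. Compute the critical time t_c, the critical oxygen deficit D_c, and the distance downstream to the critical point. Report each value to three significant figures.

t_c = [1/(k_a−k_1)] ln[(k_a/k_1)(1 − D₀(k_a−k_1)/(k_1 L₀))]
= [1/(0.908−0.313)] ln[(0.908/0.313)(1 − 3.43×0.5950/(0.313×31.1))]
= (1/0.5950) ln[2.901 × 0.7903] = 1.681 × ln(2.293) = 1.681 × 0.8298 = 1.395 d.
L(t_c) = L₀ e^(−k_1 t_c) = 31.1 × 0.6463 = 20.10 mg/L, and at the critical point k_a D_c = k_1 L, so D_c = (0.313/0.908) × 20.10 = 6.929 mg/L.
x_c = v t_c = 0.958 m/s × 1.395 d × 86400 s/d = 115400 m ≈ 115 km.

t_c ≈ 1.39 d; D_c ≈ 6.93 mg/L; x_c ≈ 115 km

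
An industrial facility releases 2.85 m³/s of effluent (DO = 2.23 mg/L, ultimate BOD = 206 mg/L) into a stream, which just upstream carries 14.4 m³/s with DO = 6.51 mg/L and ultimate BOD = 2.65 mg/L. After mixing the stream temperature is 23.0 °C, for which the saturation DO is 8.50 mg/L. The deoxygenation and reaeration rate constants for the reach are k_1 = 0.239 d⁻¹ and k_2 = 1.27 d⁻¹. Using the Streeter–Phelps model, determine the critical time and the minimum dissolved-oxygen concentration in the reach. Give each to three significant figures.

t_c ≈ 1.24 d; minimum DO ≈ 3.43 mg/L

Mixed DO = (14.4×6.51 + 2.85×2.23)/(14.4+2.85) = 100.1/17.25 = 5.803 mg/L.
Mixed L₀ = (14.4×2.65 + 2.85×206)/(17.25) = 625.3/17.25 = 36.25 mg/L.
Initial deficit D₀ = C_s − DO₀ = 8.50 − 5.803 = 2.697 mg/L.
t_c = (1/1.031) ln[(1.27/0.239)(1 − 2.697×1.031/(0.239×36.25))] = 0.9699 × ln(3.608) = 1.245 d.
D_c = (0.239/1.27) × 36.25 × e^(−0.239×1.245) = 0.1882 × 36.25 × 0.7427 = 5.066 mg/L.
Minimum DO = 8.50 − 5.066 = 3.434 mg/L.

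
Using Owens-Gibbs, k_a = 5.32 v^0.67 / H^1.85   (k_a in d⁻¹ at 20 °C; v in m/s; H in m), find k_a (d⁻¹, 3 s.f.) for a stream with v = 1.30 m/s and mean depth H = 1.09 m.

k_a ≈ 5.41 d⁻¹

k_a = 5.32 × 1.30^0.67 / 1.09^1.85 = 5.32 × 1.192 / 1.173 = 5.408 d⁻¹.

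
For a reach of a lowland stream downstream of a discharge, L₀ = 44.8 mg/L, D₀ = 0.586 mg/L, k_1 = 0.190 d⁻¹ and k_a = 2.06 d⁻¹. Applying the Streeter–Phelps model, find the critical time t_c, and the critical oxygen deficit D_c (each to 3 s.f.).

t_c ≈ 1.20 d; D_c ≈ 3.29 mg/L

t_c = [1/(k_a−k_1)] ln[(k_a/k_1)(1 − D₀(k_a−k_1)/(k_1 L₀))]
= [1/(2.06−0.190)] ln[(2.06/0.190)(1 − 0.586×1.870/(0.190×44.8))]
= (1/1.870) ln[10.84 × 0.8713] = 0.5348 × ln(9.446) = 0.5348 × 2.246 = 1.201 d.
L(t_c) = L₀ e^(−k_1 t_c) = 44.8 × 0.7960 = 35.66 mg/L, and at the critical point k_a D_c = k_1 L, so D_c = (0.190/2.06) × 35.66 = 3.289 mg/L.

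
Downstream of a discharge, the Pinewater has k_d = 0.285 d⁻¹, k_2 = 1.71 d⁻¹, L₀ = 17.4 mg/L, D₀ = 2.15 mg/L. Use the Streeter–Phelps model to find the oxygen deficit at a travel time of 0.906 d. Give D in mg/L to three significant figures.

D ≈ 2.41 mg/L

k_d L₀/(k_2−k_d) = 0.285×17.4/(1.71−0.285) = 4.959/1.425 = 3.480 mg/L.
e^(−k_d t) = e^(−0.285×0.9060) = 0.7724; e^(−k_2 t) = e^(−1.71×0.9060) = 0.2124.
D = 3.480 × (0.7724 − 0.2124) + 2.15 × 0.2124 = 1.949 + 0.4567 = 2.406 mg/L.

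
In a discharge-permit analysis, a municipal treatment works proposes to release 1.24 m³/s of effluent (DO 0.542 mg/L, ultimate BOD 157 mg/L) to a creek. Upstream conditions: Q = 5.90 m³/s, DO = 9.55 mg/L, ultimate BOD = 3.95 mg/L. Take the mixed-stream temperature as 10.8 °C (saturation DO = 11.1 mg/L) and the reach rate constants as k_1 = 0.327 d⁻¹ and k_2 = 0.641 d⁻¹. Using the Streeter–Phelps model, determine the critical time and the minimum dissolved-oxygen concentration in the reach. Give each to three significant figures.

t_c ≈ 1.82 d; minimum DO ≈ 2.50 mg/L

Mixed DO = (5.90×9.55 + 1.24×0.542)/(5.90+1.24) = 57.02/7.140 = 7.986 mg/L.
Mixed L₀ = (5.90×3.95 + 1.24×157)/(7.140) = 218.0/7.140 = 30.53 mg/L.
Initial deficit D₀ = C_s − DO₀ = 11.1 − 7.986 = 3.114 mg/L.
t_c = (1/0.3140) ln[(0.641/0.327)(1 − 3.114×0.3140/(0.327×30.53))] = 3.185 × ln(1.768) = 1.815 d.
D_c = (0.327/0.641) × 30.53 × e^(−0.327×1.815) = 0.5101 × 30.53 × 0.5523 = 8.603 mg/L.
Minimum DO = 11.1 − 8.603 = 2.497 mg/L.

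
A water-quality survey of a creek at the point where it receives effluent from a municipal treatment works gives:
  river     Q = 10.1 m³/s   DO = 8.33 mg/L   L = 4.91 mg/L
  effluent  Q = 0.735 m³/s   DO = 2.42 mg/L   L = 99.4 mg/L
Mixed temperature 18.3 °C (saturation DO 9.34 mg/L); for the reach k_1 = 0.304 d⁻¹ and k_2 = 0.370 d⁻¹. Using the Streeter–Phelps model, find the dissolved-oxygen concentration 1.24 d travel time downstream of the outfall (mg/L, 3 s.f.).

Mixed DO = (10.1×8.33 + 0.735×2.42)/(10.1+0.735) = 85.91/10.83 = 7.929 mg/L.
Mixed L₀ = (10.1×4.91 + 0.735×99.4)/(10.83) = 122.7/10.83 = 11.32 mg/L.
Initial deficit D₀ = C_s − DO₀ = 9.34 − 7.929 = 1.411 mg/L.
D(1.24) = [0.304×11.32/(0.370−0.304)](e^(−0.304×1.24) − e^(−0.370×1.24)) + 1.411 e^(−0.370×1.24)
= 52.14 × (0.6859 − 0.6320) + 1.411 × 0.6320 = 3.702 mg/L.
DO = 9.34 − 3.702 = 5.638 mg/L.

DO ≈ 5.64 mg/L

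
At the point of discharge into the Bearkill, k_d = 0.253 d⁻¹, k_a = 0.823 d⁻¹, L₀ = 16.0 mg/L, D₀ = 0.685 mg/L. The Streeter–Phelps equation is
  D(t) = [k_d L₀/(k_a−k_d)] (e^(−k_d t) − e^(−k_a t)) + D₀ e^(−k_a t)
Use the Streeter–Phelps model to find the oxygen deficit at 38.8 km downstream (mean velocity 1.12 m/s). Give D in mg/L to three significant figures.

Travel time t = x/v = 38.8 km / (1.12 m/s) = 38800 m / 1.12 m/s = 34640 s = 0.4010 d.
k_d L₀/(k_a−k_d) = 0.253×16.0/(0.823−0.253) = 4.048/0.5700 = 7.102 mg/L.
e^(−k_d t) = e^(−0.253×0.4010) = 0.9035; e^(−k_a t) = e^(−0.823×0.4010) = 0.7189.
D = 7.102 × (0.9035 − 0.7189) + 0.685 × 0.7189 = 1.311 + 0.4925 = 1.803 mg/L.

D ≈ 1.80 mg/L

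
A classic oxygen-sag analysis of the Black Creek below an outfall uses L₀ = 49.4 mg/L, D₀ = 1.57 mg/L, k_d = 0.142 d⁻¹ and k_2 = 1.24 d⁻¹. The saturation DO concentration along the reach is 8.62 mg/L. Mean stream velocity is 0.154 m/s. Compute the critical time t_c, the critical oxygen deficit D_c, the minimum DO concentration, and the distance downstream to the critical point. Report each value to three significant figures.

t_c ≈ 1.72 d; D_c ≈ 4.43 mg/L; min DO ≈ 4.19 mg/L; x_c ≈ 22.8 km

With k_2/k_d = 8.732 and 1 − D₀(k_2−k_d)/(k_d L₀) = 0.7543,
t_c = ln(8.732 × 0.7543) / (1.24 − 0.142) = ln(6.586) / 1.098 = 1.885/1.098 = 1.717 d.
D_c = (k_d/k_2) L₀ e^(−k_d t_c) = (0.142/1.24) × 49.4 × e^(−0.142×1.717) = 0.1145 × 49.4 × 0.7837 = 4.433 mg/L.
Minimum DO = C_s − D_c = 8.62 − 4.433 = 4.187 mg/L.
x_c = v t_c = 0.154 m/s × 1.717 d × 86400 s/d = 22840 m ≈ 22.8 km.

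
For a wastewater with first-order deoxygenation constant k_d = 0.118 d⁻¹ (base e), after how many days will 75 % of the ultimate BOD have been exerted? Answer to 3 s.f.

t ≈ 11.7 d

y/L₀ = 1 − e^(−k_d t) = 0.75 ⇒ e^(−k_d t) = 0.250
t = −ln(0.250) / 0.118 = 1.386 / 0.118 = 11.75 d.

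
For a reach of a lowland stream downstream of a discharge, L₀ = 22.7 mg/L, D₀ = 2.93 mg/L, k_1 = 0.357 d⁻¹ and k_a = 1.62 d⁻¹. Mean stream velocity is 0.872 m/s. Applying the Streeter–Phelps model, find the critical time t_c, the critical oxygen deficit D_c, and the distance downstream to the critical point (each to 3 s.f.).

t_c ≈ 0.715 d; D_c ≈ 3.88 mg/L; x_c ≈ 53.8 km

With k_a/k_1 = 4.538 and 1 − D₀(k_a−k_1)/(k_1 L₀) = 0.5434,
t_c = ln(4.538 × 0.5434) / (1.62 − 0.357) = ln(2.466) / 1.263 = 0.9025/1.263 = 0.7145 d.
L(t_c) = L₀ e^(−k_1 t_c) = 22.7 × 0.7748 = 17.59 mg/L, and at the critical point k_a D_c = k_1 L, so D_c = (0.357/1.62) × 17.59 = 3.876 mg/L.
x_c = v t_c = 0.872 m/s × 0.7145 d × 86400 s/d = 53830 m ≈ 53.8 km.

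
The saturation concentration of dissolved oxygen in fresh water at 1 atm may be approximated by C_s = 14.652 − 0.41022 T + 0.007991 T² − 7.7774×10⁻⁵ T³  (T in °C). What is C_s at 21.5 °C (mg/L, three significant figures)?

C_s = 14.652 − 0.41022×21.5 + 0.007991×21.5² − 7.7774×10⁻⁵×21.5³ = 8.753 mg/L.

C_s ≈ 8.75 mg/L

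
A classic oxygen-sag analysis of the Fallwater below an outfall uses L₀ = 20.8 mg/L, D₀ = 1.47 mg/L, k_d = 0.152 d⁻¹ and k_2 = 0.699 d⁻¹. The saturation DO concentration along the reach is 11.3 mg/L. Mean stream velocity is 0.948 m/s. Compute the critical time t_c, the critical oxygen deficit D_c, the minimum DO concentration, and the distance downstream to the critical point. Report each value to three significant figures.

t_c ≈ 2.25 d; D_c ≈ 3.21 mg/L; min DO ≈ 8.09 mg/L; x_c ≈ 185 km

With k_2/k_d = 4.599 and 1 − D₀(k_2−k_d)/(k_d L₀) = 0.7457,
t_c = ln(4.599 × 0.7457) / (0.699 − 0.152) = ln(3.429) / 0.5470 = 1.232/0.5470 = 2.253 d.
L(t_c) = L₀ e^(−k_d t_c) = 20.8 × 0.7100 = 14.77 mg/L, and at the critical point k_2 D_c = k_d L, so D_c = (0.152/0.699) × 14.77 = 3.212 mg/L.
Minimum DO = C_s − D_c = 11.3 − 3.212 = 8.088 mg/L.
x_c = v t_c = 0.948 m/s × 2.253 d × 86400 s/d = 184500 m ≈ 185 km.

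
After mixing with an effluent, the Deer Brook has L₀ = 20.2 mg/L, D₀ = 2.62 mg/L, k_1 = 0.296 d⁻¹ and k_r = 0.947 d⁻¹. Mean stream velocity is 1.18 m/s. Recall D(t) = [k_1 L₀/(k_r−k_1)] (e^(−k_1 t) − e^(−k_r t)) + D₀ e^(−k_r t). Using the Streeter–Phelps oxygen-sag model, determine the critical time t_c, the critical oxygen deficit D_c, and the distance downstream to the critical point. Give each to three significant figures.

t_c ≈ 1.27 d; D_c ≈ 4.33 mg/L; x_c ≈ 130 km

With k_r/k_1 = 3.199 and 1 − D₀(k_r−k_1)/(k_1 L₀) = 0.7147,
t_c = ln(3.199 × 0.7147) / (0.947 − 0.296) = ln(2.287) / 0.6510 = 0.8271/0.6510 = 1.271 d.
D_c = (k_1/k_r) L₀ e^(−k_1 t_c) = (0.296/0.947) × 20.2 × e^(−0.296×1.271) = 0.3126 × 20.2 × 0.6866 = 4.335 mg/L.
x_c = v t_c = 1.18 m/s × 1.271 d × 86400 s/d = 129500 m ≈ 130 km.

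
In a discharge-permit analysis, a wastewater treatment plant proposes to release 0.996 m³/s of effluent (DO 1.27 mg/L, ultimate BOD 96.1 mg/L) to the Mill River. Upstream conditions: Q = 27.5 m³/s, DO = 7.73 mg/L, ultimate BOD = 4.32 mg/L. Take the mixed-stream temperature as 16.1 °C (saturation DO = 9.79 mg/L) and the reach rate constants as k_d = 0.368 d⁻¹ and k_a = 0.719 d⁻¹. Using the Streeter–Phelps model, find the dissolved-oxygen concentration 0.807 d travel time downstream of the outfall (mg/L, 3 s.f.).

DO ≈ 7.06 mg/L

Mixed DO = (27.5×7.73 + 0.996×1.27)/(27.5+0.996) = 213.8/28.50 = 7.504 mg/L.
Mixed L₀ = (27.5×4.32 + 0.996×96.1)/(28.50) = 214.5/28.50 = 7.528 mg/L.
Initial deficit D₀ = C_s − DO₀ = 9.79 − 7.504 = 2.286 mg/L.
D(0.807) = [0.368×7.528/(0.719−0.368)](e^(−0.368×0.807) − e^(−0.719×0.807)) + 2.286 e^(−0.719×0.807)
= 7.893 × (0.7431 − 0.5598) + 2.286 × 0.5598 = 2.726 mg/L.
DO = 9.79 − 2.726 = 7.064 mg/L.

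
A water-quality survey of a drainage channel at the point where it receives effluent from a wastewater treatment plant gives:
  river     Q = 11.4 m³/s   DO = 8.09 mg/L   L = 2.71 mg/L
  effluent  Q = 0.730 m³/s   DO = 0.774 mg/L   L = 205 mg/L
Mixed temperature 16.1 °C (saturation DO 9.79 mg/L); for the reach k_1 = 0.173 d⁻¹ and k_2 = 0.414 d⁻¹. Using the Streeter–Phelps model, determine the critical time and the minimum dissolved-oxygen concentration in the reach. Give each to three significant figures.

Mixed DO = (11.4×8.09 + 0.730×0.774)/(11.4+0.730) = 92.79/12.13 = 7.650 mg/L.
Mixed L₀ = (11.4×2.71 + 0.730×205)/(12.13) = 180.5/12.13 = 14.88 mg/L.
Initial deficit D₀ = C_s − DO₀ = 9.79 − 7.650 = 2.140 mg/L.
t_c = (1/0.2410) ln[(0.414/0.173)(1 − 2.140×0.2410/(0.173×14.88))] = 4.149 × ln(1.914) = 2.693 d.
D_c = (0.173/0.414) × 14.88 × e^(−0.173×2.693) = 0.4179 × 14.88 × 0.6276 = 3.903 mg/L.
Minimum DO = 9.79 − 3.903 = 5.887 mg/L.

t_c ≈ 2.69 d; minimum DO ≈ 5.89 mg/L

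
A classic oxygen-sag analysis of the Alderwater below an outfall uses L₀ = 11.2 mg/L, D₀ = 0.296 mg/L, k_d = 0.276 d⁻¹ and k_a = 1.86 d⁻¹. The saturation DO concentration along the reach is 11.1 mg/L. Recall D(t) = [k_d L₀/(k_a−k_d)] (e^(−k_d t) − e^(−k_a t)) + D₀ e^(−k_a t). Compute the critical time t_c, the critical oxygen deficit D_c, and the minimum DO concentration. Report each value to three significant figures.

t_c ≈ 1.10 d; D_c ≈ 1.23 mg/L; min DO ≈ 9.87 mg/L

t_c = [1/(k_a−k_d)] ln[(k_a/k_d)(1 − D₀(k_a−k_d)/(k_d L₀))]
= [1/(1.86−0.276)] ln[(1.86/0.276)(1 − 0.296×1.584/(0.276×11.2))]
= (1/1.584) ln[6.739 × 0.8483] = 0.6313 × ln(5.717) = 0.6313 × 1.743 = 1.101 d.
L(t_c) = L₀ e^(−k_d t_c) = 11.2 × 0.7380 = 8.266 mg/L, and at the critical point k_a D_c = k_d L, so D_c = (0.276/1.86) × 8.266 = 1.227 mg/L.
Minimum DO = C_s − D_c = 11.1 − 1.227 = 9.873 mg/L.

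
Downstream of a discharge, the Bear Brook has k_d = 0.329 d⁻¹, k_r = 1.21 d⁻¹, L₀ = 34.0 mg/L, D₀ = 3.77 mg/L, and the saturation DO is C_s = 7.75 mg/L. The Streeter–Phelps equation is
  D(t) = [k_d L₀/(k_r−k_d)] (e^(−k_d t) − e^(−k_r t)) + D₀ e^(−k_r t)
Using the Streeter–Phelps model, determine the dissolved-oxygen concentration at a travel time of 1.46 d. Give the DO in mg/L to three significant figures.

DO ≈ 1.42 mg/L

k_d L₀/(k_r−k_d) = 0.329×34.0/(1.21−0.329) = 11.19/0.8810 = 12.70 mg/L.
e^(−k_d t) = e^(−0.329×1.460) = 0.6186; e^(−k_r t) = e^(−1.21×1.460) = 0.1709.
D = 12.70 × (0.6186 − 0.1709) + 3.77 × 0.1709 = 5.684 + 0.6443 = 6.328 mg/L.
DO = C_s − D = 7.75 − 6.328 = 1.422 mg/L.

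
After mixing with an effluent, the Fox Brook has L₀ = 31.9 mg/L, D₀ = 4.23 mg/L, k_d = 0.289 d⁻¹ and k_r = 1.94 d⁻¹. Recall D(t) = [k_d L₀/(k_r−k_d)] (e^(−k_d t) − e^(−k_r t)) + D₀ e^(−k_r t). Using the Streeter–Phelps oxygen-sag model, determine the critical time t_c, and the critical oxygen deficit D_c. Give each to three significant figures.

t_c = [1/(k_r−k_d)] ln[(k_r/k_d)(1 − D₀(k_r−k_d)/(k_d L₀))]
= [1/(1.94−0.289)] ln[(1.94/0.289)(1 − 4.23×1.651/(0.289×31.9))]
= (1/1.651) ln[6.713 × 0.2425] = 0.6057 × ln(1.628) = 0.6057 × 0.4871 = 0.2951 d.
D_c = (k_d/k_r) L₀ e^(−k_d t_c) = (0.289/1.94) × 31.9 × e^(−0.289×0.2951) = 0.1490 × 31.9 × 0.9183 = 4.364 mg/L.

t_c ≈ 0.295 d; D_c ≈ 4.36 mg/L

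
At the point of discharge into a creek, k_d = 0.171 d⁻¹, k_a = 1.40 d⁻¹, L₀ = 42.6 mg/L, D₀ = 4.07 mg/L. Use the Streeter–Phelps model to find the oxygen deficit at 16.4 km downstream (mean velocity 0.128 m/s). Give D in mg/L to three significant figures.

Travel time t = x/v = 16.4 km / (0.128 m/s) = 16400 m / 0.128 m/s = 128100 s = 1.483 d.
k_d L₀/(k_a−k_d) = 0.171×42.6/(1.40−0.171) = 7.285/1.229 = 5.927 mg/L.
e^(−k_d t) = e^(−0.171×1.483) = 0.7760; e^(−k_a t) = e^(−1.40×1.483) = 0.1254.
D = 5.927 × (0.7760 − 0.1254) + 4.07 × 0.1254 = 3.856 + 0.5105 = 4.367 mg/L.

D ≈ 4.37 mg/L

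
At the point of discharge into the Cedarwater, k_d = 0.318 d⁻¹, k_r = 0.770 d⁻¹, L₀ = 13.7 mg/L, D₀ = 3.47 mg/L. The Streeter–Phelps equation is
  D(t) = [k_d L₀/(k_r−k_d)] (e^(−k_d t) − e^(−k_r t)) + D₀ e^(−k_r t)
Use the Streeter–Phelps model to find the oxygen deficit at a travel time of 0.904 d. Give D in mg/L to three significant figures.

k_d L₀/(k_r−k_d) = 0.318×13.7/(0.770−0.318) = 4.357/0.4520 = 9.638 mg/L.
e^(−k_d t) = e^(−0.318×0.9040) = 0.7502; e^(−k_r t) = e^(−0.770×0.9040) = 0.4985.
D = 9.638 × (0.7502 − 0.4985) + 3.47 × 0.4985 = 2.425 + 1.730 = 4.155 mg/L.

D ≈ 4.16 mg/L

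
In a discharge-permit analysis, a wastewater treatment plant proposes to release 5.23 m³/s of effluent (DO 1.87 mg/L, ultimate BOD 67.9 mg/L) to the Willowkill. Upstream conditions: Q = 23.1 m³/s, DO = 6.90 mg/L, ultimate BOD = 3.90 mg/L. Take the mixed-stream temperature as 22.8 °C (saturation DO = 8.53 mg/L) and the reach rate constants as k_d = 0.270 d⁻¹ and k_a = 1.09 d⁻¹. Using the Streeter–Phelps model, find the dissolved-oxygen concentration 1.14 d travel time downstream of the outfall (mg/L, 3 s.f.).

Mixed DO = (23.1×6.90 + 5.23×1.87)/(23.1+5.23) = 169.2/28.33 = 5.971 mg/L.
Mixed L₀ = (23.1×3.90 + 5.23×67.9)/(28.33) = 445.2/28.33 = 15.72 mg/L.
Initial deficit D₀ = C_s − DO₀ = 8.53 − 5.971 = 2.559 mg/L.
D(1.14) = [0.270×15.72/(1.09−0.270)](e^(−0.270×1.14) − e^(−1.09×1.14)) + 2.559 e^(−1.09×1.14)
= 5.174 × (0.7351 − 0.2886) + 2.559 × 0.2886 = 3.049 mg/L.
DO = 8.53 − 3.049 = 5.481 mg/L.

DO ≈ 5.48 mg/L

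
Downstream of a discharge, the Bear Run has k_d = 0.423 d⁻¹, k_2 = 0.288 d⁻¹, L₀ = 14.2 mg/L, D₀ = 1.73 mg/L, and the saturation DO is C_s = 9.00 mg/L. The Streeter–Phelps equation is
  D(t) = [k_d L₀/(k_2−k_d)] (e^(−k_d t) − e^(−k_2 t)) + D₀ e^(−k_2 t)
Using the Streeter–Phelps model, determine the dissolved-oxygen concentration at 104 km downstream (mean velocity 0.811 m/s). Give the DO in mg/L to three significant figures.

DO ≈ 2.60 mg/L

Travel time t = x/v = 104 km / (0.811 m/s) = 104000 m / 0.811 m/s = 128200 s = 1.484 d.
k_d L₀/(k_2−k_d) = 0.423×14.2/(0.288−0.423) = 6.007/-0.1350 = -44.49 mg/L.
e^(−k_d t) = e^(−0.423×1.484) = 0.5338; e^(−k_2 t) = e^(−0.288×1.484) = 0.6522.
D = -44.49 × (0.5338 − 0.6522) + 1.73 × 0.6522 = 5.269 + 1.128 = 6.397 mg/L.
DO = C_s − D = 9.00 − 6.397 = 2.603 mg/L.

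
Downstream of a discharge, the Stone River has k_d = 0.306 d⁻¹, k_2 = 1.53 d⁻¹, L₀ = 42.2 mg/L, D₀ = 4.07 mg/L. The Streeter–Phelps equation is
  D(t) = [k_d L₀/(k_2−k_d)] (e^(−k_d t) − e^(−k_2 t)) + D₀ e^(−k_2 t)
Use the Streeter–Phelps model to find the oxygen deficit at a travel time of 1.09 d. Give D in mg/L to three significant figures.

k_d L₀/(k_2−k_d) = 0.306×42.2/(1.53−0.306) = 12.91/1.224 = 10.55 mg/L.
e^(−k_d t) = e^(−0.306×1.090) = 0.7164; e^(−k_2 t) = e^(−1.53×1.090) = 0.1887.
D = 10.55 × (0.7164 − 0.1887) + 4.07 × 0.1887 = 5.567 + 0.7679 = 6.335 mg/L.

D ≈ 6.34 mg/L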